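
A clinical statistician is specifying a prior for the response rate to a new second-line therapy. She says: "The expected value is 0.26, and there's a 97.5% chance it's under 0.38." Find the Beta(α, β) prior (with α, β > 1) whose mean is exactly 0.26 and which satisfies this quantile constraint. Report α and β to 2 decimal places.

With mean 0.26 fixed, write α = 0.26s, β = 0.74s where s = α+β.
Need P(θ < 0.38) = 0.975 under Beta(0.26s, 0.74s). Normal approximation: (q−m)/√(m(1−m)/s) ≈ z_{0.975} = 1.96, so s ≈ 0.26·0.74·(1.96)²/(0.38−0.26)² = 51.3.
At s = 51.3: P(θ<0.38) ≈ 0.969. Adjusting to match 0.975 gives s ≈ 57.20.
So α = 0.26·57.20 ≈ 14.87, β = 0.74·57.20 ≈ 42.33.

α ≈ 14.87, β ≈ 42.33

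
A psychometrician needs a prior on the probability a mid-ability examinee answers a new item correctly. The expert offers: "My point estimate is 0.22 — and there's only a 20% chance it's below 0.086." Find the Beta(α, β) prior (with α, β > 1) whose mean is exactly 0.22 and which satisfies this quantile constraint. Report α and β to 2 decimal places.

With mean 0.22 fixed, write α = 0.22s, β = 0.78s where s = α+β.
Need P(θ < 0.086) = 0.2 under Beta(0.22s, 0.78s). Normal approximation: (q−m)/√(m(1−m)/s) ≈ z_{0.2} = -0.842, so s ≈ 0.22·0.78·(-0.842)²/(0.086−0.22)² = 6.8.
At s = 6.8: P(θ<0.086) ≈ 0.200. Adjusting to match 0.2 gives s ≈ 6.77.
So α = 0.22·6.77 ≈ 1.49, β = 0.78·6.77 ≈ 5.28.

α ≈ 1.49, β ≈ 5.28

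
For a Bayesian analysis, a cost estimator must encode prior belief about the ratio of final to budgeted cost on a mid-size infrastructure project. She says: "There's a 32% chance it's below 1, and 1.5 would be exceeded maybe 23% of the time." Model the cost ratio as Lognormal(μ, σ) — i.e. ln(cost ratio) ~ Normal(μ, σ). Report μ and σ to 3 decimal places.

μ ≈ 0.157, σ ≈ 0.336

If T ~ Lognormal(μ,σ) then ln T ~ Normal(μ,σ), so the p-quantile of ln T is μ + z_p·σ.
ln(1) = 0 and ln(1.5) = 0.4055; z_{0.32} = -0.4677, z_{0.77} = 0.7388.
σ = (0.4055 − 0)/(0.7388 − (-0.4677)) = 0.336.
μ = 0 − (-0.4677)·0.336 = 0.157.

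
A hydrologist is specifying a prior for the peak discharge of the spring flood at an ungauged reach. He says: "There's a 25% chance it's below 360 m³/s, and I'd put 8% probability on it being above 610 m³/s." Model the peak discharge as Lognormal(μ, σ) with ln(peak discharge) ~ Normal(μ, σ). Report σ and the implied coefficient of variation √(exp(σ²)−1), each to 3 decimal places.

σ ≈ 0.254, CV ≈ 0.258

If T ~ Lognormal(μ,σ) then ln T ~ Normal(μ,σ), so the p-quantile of ln T is μ + z_p·σ.
ln(360) = 5.886 and ln(610) = 6.413; z_{0.25} = -0.6745, z_{0.92} = 1.405.
σ = (6.413 − 5.886)/(1.405 − (-0.6745)) = 0.254.
μ = 5.886 − (-0.6745)·0.254 = 6.057.
CV = √(exp(σ²)−1) = √(exp(0.0643)−1) = 0.258.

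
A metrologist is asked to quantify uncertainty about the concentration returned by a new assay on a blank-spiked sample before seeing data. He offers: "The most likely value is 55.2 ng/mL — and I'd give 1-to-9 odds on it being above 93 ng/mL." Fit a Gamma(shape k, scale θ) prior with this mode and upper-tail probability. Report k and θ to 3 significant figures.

Gamma(k,θ) with k>1 has mode (k−1)θ, so θ = 55.2/(k−1).
Need P(X < 93) = 0.9 with θ tied to k this way. Start at k = 2, θ = 55.2: P(X<93) ≈ 0.502.
Too low — raise k to concentrate. Iterating converges to k ≈ 7.95.
Then θ = 55.2/(7.95−1) ≈ 7.94.

k ≈ 7.95, θ ≈ 7.94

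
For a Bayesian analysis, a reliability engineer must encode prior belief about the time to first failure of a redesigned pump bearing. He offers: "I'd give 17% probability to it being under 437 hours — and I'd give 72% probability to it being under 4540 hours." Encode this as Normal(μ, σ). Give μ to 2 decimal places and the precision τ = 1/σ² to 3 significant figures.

The p-quantile of Normal(μ,σ) is μ + z_p·σ, with z_{0.17} = -0.9542 and z_{0.72} = 0.5828.
Eliminate σ: μ = (z₂·x₁ − z₁·x₂)/(z₂ − z₁) = (0.5828·437 − (-0.9542)·4540)/1.537 = 2984.12.
Then σ = (x₂ − x₁)/(z₂ − z₁) = (4540 − 437)/1.537 = 2669.47.
Precision τ = 1/σ² = 1/2669² = 1.4e-07.

μ = 2984.12, τ = 1.4e-07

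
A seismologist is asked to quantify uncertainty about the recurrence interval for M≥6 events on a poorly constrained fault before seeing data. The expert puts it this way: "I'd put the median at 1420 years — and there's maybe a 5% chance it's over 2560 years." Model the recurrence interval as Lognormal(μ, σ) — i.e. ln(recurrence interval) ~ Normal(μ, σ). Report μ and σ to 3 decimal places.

μ ≈ 7.258, σ ≈ 0.358

If T ~ Lognormal(μ,σ) then ln T ~ Normal(μ,σ), so the p-quantile of ln T is μ + z_p·σ.
ln(1420) = 7.258 and ln(2560) = 7.848; z_{0.5} = 0, z_{0.95} = 1.645.
σ = (7.848 − 7.258)/(1.645 − (0)) = 0.358.
μ = 7.258 − (0)·0.358 = 7.258.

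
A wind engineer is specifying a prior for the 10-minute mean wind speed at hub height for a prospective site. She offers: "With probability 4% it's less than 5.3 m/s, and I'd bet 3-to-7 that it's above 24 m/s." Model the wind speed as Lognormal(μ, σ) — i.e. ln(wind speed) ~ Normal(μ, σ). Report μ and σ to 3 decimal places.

If T ~ Lognormal(μ,σ) then ln T ~ Normal(μ,σ), so the p-quantile of ln T is μ + z_p·σ.
ln(5.3) = 1.668 and ln(24) = 3.178; z_{0.04} = -1.751, z_{0.7} = 0.5244.
σ = (3.178 − 1.668)/(0.5244 − (-1.751)) = 0.664.
μ = 1.668 − (-1.751)·0.664 = 2.830.

μ ≈ 2.830, σ ≈ 0.664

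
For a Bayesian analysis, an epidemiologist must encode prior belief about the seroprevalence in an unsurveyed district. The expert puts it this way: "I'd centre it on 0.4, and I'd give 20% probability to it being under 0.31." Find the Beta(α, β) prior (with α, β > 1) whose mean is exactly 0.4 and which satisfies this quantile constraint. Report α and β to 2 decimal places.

With mean 0.4 fixed, write α = 0.4s, β = 0.6s where s = α+β.
Need P(θ < 0.31) = 0.2 under Beta(0.4s, 0.6s). Normal approximation: (q−m)/√(m(1−m)/s) ≈ z_{0.2} = -0.842, so s ≈ 0.4·0.6·(-0.842)²/(0.31−0.4)² = 21.0.
At s = 21.0: P(θ<0.31) ≈ 0.203. Adjusting to match 0.2 gives s ≈ 21.46.
So α = 0.4·21.46 ≈ 8.59, β = 0.6·21.46 ≈ 12.88.

α ≈ 8.59, β ≈ 12.88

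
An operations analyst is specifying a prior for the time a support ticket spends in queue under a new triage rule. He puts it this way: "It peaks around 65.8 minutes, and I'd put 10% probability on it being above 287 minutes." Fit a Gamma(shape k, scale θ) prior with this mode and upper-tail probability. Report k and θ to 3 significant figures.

k ≈ 1.84, θ ≈ 78.8

Gamma(k,θ) with k>1 has mode (k−1)θ, so θ = 65.8/(k−1).
Need P(X < 287) = 0.9 with θ tied to k this way. Start at k = 2, θ = 65.8: P(X<287) ≈ 0.932.
Too high — lower k to spread out. Iterating converges to k ≈ 1.84.
Then θ = 65.8/(1.84−1) ≈ 78.8.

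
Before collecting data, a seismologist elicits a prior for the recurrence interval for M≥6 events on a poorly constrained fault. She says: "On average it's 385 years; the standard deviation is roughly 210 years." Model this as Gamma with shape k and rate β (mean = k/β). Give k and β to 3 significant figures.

For Gamma(k, rate β): mean = k/β, variance = k/β², so CV = 1/√k.
CV = SD/mean = 210/385 = 0.5455, hence k = 1/CV² = 3.36.
Then β = k/mean = 3.36/385 = 0.00873.

k ≈ 3.36, β ≈ 0.00873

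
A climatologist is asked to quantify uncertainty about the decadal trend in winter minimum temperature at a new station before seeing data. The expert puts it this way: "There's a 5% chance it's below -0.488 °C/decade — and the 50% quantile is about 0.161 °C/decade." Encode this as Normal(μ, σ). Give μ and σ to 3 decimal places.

μ = 0.161, σ = 0.395

For Normal(μ,σ), the p-quantile is μ + z_p·σ. Here z_{0.05} = -1.645, z_{0.5} = 0.
So -0.488 = μ − 1.645σ and 0.161 = μ + 0σ.
Subtracting: σ = (0.161 − -0.488)/(0 − (-1.645)) = 0.395.
Then μ = -0.488 − (-1.645)·0.395 = 0.161.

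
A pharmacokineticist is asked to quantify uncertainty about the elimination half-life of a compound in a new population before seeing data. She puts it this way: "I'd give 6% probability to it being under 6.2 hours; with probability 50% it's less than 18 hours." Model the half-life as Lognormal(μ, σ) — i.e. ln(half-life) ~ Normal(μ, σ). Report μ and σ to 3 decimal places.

μ ≈ 2.890, σ ≈ 0.686

If T ~ Lognormal(μ,σ) then ln T ~ Normal(μ,σ), so the p-quantile of ln T is μ + z_p·σ.
ln(6.2) = 1.825 and ln(18) = 2.89; z_{0.06} = -1.555, z_{0.5} = 0.
σ = (2.89 − 1.825)/(0 − (-1.555)) = 0.686.
μ = 1.825 − (-1.555)·0.686 = 2.890.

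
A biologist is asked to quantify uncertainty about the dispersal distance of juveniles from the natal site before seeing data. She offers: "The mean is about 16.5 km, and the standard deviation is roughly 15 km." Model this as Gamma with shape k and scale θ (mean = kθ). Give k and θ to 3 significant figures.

For Gamma(k, scale θ): mean = kθ, variance = kθ², so CV = 1/√k.
CV = SD/mean = 15/16.5 = 0.9091, hence k = 1/CV² = 1.21.
Then θ = mean/k = 16.5/1.21 = 13.6.

k ≈ 1.21, θ ≈ 13.6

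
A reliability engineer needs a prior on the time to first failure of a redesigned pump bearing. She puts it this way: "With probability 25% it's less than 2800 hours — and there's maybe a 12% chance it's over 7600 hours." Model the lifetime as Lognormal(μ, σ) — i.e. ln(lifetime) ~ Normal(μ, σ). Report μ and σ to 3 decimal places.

If T ~ Lognormal(μ,σ) then ln T ~ Normal(μ,σ), so the p-quantile of ln T is μ + z_p·σ.
ln(2800) = 7.937 and ln(7600) = 8.936; z_{0.25} = -0.6745, z_{0.88} = 1.175.
σ = (8.936 − 7.937)/(1.175 − (-0.6745)) = 0.540.
μ = 7.937 − (-0.6745)·0.540 = 8.302.

μ ≈ 8.302, σ ≈ 0.540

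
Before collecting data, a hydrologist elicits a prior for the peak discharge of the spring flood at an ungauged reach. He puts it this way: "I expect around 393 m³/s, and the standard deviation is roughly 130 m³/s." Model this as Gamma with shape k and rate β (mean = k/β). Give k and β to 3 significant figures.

For Gamma(k, rate β): mean = k/β, variance = k/β², so CV = 1/√k.
CV = SD/mean = 130/393 = 0.3308, hence k = 1/CV² = 9.14.
Then β = k/mean = 9.14/393 = 0.0233.

k ≈ 9.14, β ≈ 0.0233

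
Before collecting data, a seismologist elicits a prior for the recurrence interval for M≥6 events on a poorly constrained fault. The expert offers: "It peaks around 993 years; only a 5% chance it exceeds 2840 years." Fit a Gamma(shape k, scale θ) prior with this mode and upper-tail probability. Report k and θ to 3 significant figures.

k ≈ 3.42, θ ≈ 411

Gamma(k,θ) with k>1 has mode (k−1)θ, so θ = 993/(k−1).
Need P(X < 2840) = 0.95 with θ tied to k this way. Start at k = 2, θ = 993: P(X<2840) ≈ 0.779.
Too low — raise k to concentrate. Iterating converges to k ≈ 3.42.
Then θ = 993/(3.42−1) ≈ 411.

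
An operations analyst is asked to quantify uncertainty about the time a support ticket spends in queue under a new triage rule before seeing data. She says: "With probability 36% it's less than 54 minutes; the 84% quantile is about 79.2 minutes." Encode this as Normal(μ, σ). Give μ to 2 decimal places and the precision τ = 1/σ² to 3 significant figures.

For Normal(μ,σ), the p-quantile is μ + z_p·σ. Here z_{0.36} = -0.3585, z_{0.84} = 0.9945.
So 54 = μ − 0.3585σ and 79.2 = μ + 0.9945σ.
Subtracting: σ = (79.2 − 54)/(0.9945 − (-0.3585)) = 18.63.
Then μ = 54 − (-0.3585)·18.63 = 60.68.
Precision τ = 1/σ² = 1/18.63² = 0.00288.

μ = 60.68, τ = 0.00288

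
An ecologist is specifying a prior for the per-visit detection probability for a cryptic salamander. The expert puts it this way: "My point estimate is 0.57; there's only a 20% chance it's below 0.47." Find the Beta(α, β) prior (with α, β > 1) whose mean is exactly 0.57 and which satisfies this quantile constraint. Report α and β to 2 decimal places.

α ≈ 9.81, β ≈ 7.40

With mean 0.57 fixed, write α = 0.57s, β = 0.43s where s = α+β.
Need P(θ < 0.47) = 0.2 under Beta(0.57s, 0.43s). Normal approximation: (q−m)/√(m(1−m)/s) ≈ z_{0.2} = -0.842, so s ≈ 0.57·0.43·(-0.842)²/(0.47−0.57)² = 17.4.
At s = 17.4: P(θ<0.47) ≈ 0.199. Adjusting to match 0.2 gives s ≈ 17.22.
So α = 0.57·17.22 ≈ 9.81, β = 0.43·17.22 ≈ 7.40.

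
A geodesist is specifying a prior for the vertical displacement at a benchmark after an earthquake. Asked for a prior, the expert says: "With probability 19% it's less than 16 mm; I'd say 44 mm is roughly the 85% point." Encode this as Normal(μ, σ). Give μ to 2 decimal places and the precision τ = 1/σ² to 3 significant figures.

μ = 28.84, τ = 0.00467

For Normal(μ,σ), the p-quantile is μ + z_p·σ. Here z_{0.19} = -0.8779, z_{0.85} = 1.036.
So 16 = μ − 0.8779σ and 44 = μ + 1.036σ.
Subtracting: σ = (44 − 16)/(1.036 − (-0.8779)) = 14.63.
Then μ = 16 − (-0.8779)·14.63 = 28.84.
Precision τ = 1/σ² = 1/14.63² = 0.00467.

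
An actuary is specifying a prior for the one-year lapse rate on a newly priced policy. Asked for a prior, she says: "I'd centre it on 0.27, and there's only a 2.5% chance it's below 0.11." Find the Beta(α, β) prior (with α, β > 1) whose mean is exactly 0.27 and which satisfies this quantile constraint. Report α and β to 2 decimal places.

With mean 0.27 fixed, write α = 0.27s, β = 0.73s where s = α+β.
Need P(θ < 0.11) = 0.025 under Beta(0.27s, 0.73s). Normal approximation: (q−m)/√(m(1−m)/s) ≈ z_{0.025} = -1.96, so s ≈ 0.27·0.73·(-1.96)²/(0.11−0.27)² = 29.6.
At s = 29.6: P(θ<0.11) ≈ 0.010. Adjusting to match 0.025 gives s ≈ 21.69.
So α = 0.27·21.69 ≈ 5.86, β = 0.73·21.69 ≈ 15.83.

α ≈ 5.86, β ≈ 15.83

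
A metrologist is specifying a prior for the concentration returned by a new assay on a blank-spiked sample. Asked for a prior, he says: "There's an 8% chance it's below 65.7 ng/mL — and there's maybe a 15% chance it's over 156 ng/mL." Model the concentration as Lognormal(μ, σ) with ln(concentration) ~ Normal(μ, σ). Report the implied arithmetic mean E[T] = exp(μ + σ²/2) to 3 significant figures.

If T ~ Lognormal(μ,σ) then ln T ~ Normal(μ,σ), so the p-quantile of ln T is μ + z_p·σ.
ln(65.7) = 4.185 and ln(156) = 5.05; z_{0.08} = -1.405, z_{0.85} = 1.036.
σ = (5.05 − 4.185)/(1.036 − (-1.405)) = 0.354.
μ = 4.185 − (-1.405)·0.354 = 4.683.
E[T] = exp(μ + σ²/2) = exp(4.683 + 0.0627) = 115 ng/mL.

E[T] ≈ 115 ng/mL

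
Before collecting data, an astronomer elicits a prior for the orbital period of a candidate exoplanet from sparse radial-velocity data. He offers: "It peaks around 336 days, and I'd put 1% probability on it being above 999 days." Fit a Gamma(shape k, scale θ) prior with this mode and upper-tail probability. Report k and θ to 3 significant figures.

Gamma(k,θ) with k>1 has mode (k−1)θ, so θ = 336/(k−1).
Need P(X < 999) = 0.99 with θ tied to k this way. Start at k = 2, θ = 336: P(X<999) ≈ 0.797.
Too low — raise k to concentrate. Iterating converges to k ≈ 4.8.
Then θ = 336/(4.8−1) ≈ 88.4.

k ≈ 4.8, θ ≈ 88.4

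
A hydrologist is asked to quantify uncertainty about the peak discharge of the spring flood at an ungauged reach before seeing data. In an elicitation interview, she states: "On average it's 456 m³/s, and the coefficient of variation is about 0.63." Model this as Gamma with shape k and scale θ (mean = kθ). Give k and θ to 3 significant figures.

For Gamma(k, scale θ): mean = kθ, variance = kθ², so CV = 1/√k.
CV = 0.63, hence k = 1/CV² = 2.52.
Then θ = mean/k = 456/2.52 = 181.

k ≈ 2.52, θ ≈ 181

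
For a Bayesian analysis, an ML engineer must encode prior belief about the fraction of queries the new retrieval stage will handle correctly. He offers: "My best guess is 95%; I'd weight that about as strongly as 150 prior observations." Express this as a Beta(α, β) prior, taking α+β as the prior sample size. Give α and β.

α = 142.5, β = 7.5

Under the effective-sample-size interpretation, Beta(α, β) has prior mean α/(α+β) and prior sample size α+β.
So α+β = 150 and α/(α+β) = 0.95, giving α = 0.95·150 = 142.5 and β = 150 − 142.5 = 7.5.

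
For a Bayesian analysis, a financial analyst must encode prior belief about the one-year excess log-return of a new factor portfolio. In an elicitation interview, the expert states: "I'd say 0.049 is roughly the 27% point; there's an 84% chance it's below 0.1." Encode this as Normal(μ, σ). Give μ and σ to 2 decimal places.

μ = 0.07, σ = 0.03

The p-quantile of Normal(μ,σ) is μ + z_p·σ, with z_{0.27} = -0.6128 and z_{0.84} = 0.9945.
Eliminate σ: μ = (z₂·x₁ − z₁·x₂)/(z₂ − z₁) = (0.9945·0.049 − (-0.6128)·0.1)/1.607 = 0.07.
Then σ = (x₂ − x₁)/(z₂ − z₁) = (0.1 − 0.049)/1.607 = 0.03.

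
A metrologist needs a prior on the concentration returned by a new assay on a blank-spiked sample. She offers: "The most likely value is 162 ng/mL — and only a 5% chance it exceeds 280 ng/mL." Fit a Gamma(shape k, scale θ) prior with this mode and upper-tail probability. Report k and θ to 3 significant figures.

k ≈ 10.3, θ ≈ 17.4

Gamma(k,θ) with k>1 has mode (k−1)θ, so θ = 162/(k−1).
Need P(X < 280) = 0.95 with θ tied to k this way. Start at k = 2, θ = 162: P(X<280) ≈ 0.516.
Too low — raise k to concentrate. Iterating converges to k ≈ 10.3.
Then θ = 162/(10.3−1) ≈ 17.4.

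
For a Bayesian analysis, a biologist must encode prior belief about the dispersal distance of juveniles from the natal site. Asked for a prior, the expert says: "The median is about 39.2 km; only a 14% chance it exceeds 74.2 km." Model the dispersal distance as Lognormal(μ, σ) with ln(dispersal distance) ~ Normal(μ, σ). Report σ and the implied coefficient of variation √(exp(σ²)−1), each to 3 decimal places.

If T ~ Lognormal(μ,σ) then ln T ~ Normal(μ,σ), so the p-quantile of ln T is μ + z_p·σ.
ln(39.2) = 3.669 and ln(74.2) = 4.307; z_{0.5} = 0, z_{0.86} = 1.08.
σ = (4.307 − 3.669)/(1.08 − (0)) = 0.591.
μ = 3.669 − (0)·0.591 = 3.669.
CV = √(exp(σ²)−1) = √(exp(0.3489)−1) = 0.646.

σ ≈ 0.591, CV ≈ 0.646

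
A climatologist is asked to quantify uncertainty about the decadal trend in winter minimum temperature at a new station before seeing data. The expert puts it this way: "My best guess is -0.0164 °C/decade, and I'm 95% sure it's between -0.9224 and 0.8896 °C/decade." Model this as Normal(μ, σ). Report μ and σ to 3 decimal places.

A symmetric 95% interval runs μ ± z·σ with z = 1.96.
Half-width = 0.906, so σ = 0.906/1.96 = 0.462.
μ is the stated best guess, -0.016.

μ = -0.016, σ = 0.462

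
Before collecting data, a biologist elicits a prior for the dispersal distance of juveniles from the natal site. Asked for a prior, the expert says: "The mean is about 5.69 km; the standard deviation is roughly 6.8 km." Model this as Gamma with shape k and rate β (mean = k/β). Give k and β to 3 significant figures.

k ≈ 0.7, β ≈ 0.123

For Gamma(k, rate β): mean = k/β, variance = k/β², so CV = 1/√k.
CV = SD/mean = 6.8/5.69 = 1.195, hence k = 1/CV² = 0.7.
Then β = k/mean = 0.7/5.69 = 0.123.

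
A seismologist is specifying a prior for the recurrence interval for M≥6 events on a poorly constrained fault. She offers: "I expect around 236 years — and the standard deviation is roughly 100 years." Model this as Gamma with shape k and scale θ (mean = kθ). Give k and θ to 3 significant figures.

For Gamma(k, scale θ): mean = kθ, variance = kθ², so CV = 1/√k.
CV = SD/mean = 100/236 = 0.4237, hence k = 1/CV² = 5.57.
Then θ = mean/k = 236/5.57 = 42.4.

k ≈ 5.57, θ ≈ 42.4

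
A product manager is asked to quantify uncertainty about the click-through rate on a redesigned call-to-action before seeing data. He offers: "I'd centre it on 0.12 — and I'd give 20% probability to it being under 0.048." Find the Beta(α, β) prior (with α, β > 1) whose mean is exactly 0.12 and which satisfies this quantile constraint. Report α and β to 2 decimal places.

α ≈ 1.71, β ≈ 12.54

With mean 0.12 fixed, write α = 0.12s, β = 0.88s where s = α+β.
Need P(θ < 0.048) = 0.2 under Beta(0.12s, 0.88s). Normal approximation: (q−m)/√(m(1−m)/s) ≈ z_{0.2} = -0.842, so s ≈ 0.12·0.88·(-0.842)²/(0.048−0.12)² = 14.4.
At s = 14.4: P(θ<0.048) ≈ 0.198. Adjusting to match 0.2 gives s ≈ 14.25.
So α = 0.12·14.25 ≈ 1.71, β = 0.88·14.25 ≈ 12.54.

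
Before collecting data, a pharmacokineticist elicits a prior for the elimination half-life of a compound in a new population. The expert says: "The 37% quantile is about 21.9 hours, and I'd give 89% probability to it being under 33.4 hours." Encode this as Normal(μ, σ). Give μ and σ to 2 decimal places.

μ = 24.35, σ = 7.38

For Normal(μ,σ), the p-quantile is μ + z_p·σ. Here z_{0.37} = -0.3319, z_{0.89} = 1.227.
So 21.9 = μ − 0.3319σ and 33.4 = μ + 1.227σ.
Subtracting: σ = (33.4 − 21.9)/(1.227 − (-0.3319)) = 7.38.
Then μ = 21.9 − (-0.3319)·7.38 = 24.35.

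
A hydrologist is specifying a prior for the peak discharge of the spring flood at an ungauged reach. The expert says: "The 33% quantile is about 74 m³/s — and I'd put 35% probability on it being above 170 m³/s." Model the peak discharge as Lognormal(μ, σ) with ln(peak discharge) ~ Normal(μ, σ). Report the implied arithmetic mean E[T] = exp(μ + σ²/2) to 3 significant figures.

E[T] ≈ 192 m³/s

If T ~ Lognormal(μ,σ) then ln T ~ Normal(μ,σ), so the p-quantile of ln T is μ + z_p·σ.
ln(74) = 4.304 and ln(170) = 5.136; z_{0.33} = -0.4399, z_{0.65} = 0.3853.
σ = (5.136 − 4.304)/(0.3853 − (-0.4399)) = 1.008.
μ = 4.304 − (-0.4399)·1.008 = 4.747.
E[T] = exp(μ + σ²/2) = exp(4.747 + 0.5079) = 192 m³/s.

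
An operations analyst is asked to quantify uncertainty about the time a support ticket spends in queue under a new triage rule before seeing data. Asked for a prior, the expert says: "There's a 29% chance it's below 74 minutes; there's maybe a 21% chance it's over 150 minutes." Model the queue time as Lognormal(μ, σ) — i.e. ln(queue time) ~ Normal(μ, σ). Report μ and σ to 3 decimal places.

μ ≈ 4.592, σ ≈ 0.520

If T ~ Lognormal(μ,σ) then ln T ~ Normal(μ,σ), so the p-quantile of ln T is μ + z_p·σ.
ln(74) = 4.304 and ln(150) = 5.011; z_{0.29} = -0.5534, z_{0.79} = 0.8064.
σ = (5.011 − 4.304)/(0.8064 − (-0.5534)) = 0.520.
μ = 4.304 − (-0.5534)·0.520 = 4.592.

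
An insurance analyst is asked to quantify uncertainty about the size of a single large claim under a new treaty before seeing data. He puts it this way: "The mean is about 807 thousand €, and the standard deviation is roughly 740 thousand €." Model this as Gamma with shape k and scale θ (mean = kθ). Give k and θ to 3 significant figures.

For Gamma(k, scale θ): mean = kθ, variance = kθ², so CV = 1/√k.
CV = SD/mean = 740/807 = 0.917, hence k = 1/CV² = 1.19.
Then θ = mean/k = 807/1.19 = 679.

k ≈ 1.19, θ ≈ 679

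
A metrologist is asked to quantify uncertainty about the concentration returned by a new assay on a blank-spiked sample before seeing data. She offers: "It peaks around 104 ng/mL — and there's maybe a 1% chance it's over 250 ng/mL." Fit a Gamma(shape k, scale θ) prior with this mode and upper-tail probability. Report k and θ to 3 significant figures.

k ≈ 7.15, θ ≈ 16.9

Gamma(k,θ) with k>1 has mode (k−1)θ, so θ = 104/(k−1).
Need P(X < 250) = 0.99 with θ tied to k this way. Start at k = 2, θ = 104: P(X<250) ≈ 0.692.
Too low — raise k to concentrate. Iterating converges to k ≈ 7.15.
Then θ = 104/(7.15−1) ≈ 16.9.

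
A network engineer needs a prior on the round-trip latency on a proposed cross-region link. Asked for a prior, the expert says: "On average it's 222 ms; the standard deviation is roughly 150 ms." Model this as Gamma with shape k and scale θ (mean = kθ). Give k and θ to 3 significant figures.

For Gamma(k, scale θ): mean = kθ, variance = kθ², so CV = 1/√k.
CV = SD/mean = 150/222 = 0.6757, hence k = 1/CV² = 2.19.
Then θ = mean/k = 222/2.19 = 101.

k ≈ 2.19, θ ≈ 101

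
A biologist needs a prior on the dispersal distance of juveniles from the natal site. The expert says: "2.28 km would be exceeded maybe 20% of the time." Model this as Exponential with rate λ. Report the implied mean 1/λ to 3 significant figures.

P(T > 2.28) = e^(−λ·2.28) = 0.2, so λ = −ln(0.2)/2.28 = 0.706.
Mean = 1/λ = 1.42 km.

mean ≈ 1.42 km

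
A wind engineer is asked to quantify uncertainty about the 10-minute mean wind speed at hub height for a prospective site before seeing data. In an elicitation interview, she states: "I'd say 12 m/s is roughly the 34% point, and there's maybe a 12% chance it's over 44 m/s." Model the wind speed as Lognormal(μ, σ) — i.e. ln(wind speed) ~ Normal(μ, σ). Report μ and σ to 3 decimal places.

If T ~ Lognormal(μ,σ) then ln T ~ Normal(μ,σ), so the p-quantile of ln T is μ + z_p·σ.
ln(12) = 2.485 and ln(44) = 3.784; z_{0.34} = -0.4125, z_{0.88} = 1.175.
σ = (3.784 − 2.485)/(1.175 − (-0.4125)) = 0.818.
μ = 2.485 − (-0.4125)·0.818 = 2.822.

μ ≈ 2.822, σ ≈ 0.818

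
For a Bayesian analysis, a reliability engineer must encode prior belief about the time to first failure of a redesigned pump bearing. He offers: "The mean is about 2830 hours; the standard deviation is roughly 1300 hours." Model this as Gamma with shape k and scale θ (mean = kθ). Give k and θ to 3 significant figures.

For Gamma(k, scale θ): mean = kθ, variance = kθ², so CV = 1/√k.
CV = SD/mean = 1300/2830 = 0.4594, hence k = 1/CV² = 4.74.
Then θ = mean/k = 2830/4.74 = 597.

k ≈ 4.74, θ ≈ 597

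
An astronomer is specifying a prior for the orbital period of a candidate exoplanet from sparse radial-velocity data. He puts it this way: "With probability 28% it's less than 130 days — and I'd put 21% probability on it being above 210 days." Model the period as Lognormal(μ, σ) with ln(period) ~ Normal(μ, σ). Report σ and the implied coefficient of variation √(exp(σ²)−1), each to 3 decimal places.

σ ≈ 0.345, CV ≈ 0.356

If T ~ Lognormal(μ,σ) then ln T ~ Normal(μ,σ), so the p-quantile of ln T is μ + z_p·σ.
ln(130) = 4.868 and ln(210) = 5.347; z_{0.28} = -0.5828, z_{0.79} = 0.8064.
σ = (5.347 − 4.868)/(0.8064 − (-0.5828)) = 0.345.
μ = 4.868 − (-0.5828)·0.345 = 5.069.
CV = √(exp(σ²)−1) = √(exp(0.1192)−1) = 0.356.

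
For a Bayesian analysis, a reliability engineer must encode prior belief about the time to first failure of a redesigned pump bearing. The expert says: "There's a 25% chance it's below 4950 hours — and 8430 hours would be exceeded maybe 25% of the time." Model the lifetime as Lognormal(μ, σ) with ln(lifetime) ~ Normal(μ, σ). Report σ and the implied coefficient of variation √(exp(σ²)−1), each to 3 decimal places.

If T ~ Lognormal(μ,σ) then ln T ~ Normal(μ,σ), so the p-quantile of ln T is μ + z_p·σ.
ln(4950) = 8.507 and ln(8430) = 9.04; z_{0.25} = -0.6745, z_{0.75} = 0.6745.
σ = (9.04 − 8.507)/(0.6745 − (-0.6745)) = 0.395.
μ = 8.507 − (-0.6745)·0.395 = 8.773.
CV = √(exp(σ²)−1) = √(exp(0.1558)−1) = 0.411.

σ ≈ 0.395, CV ≈ 0.411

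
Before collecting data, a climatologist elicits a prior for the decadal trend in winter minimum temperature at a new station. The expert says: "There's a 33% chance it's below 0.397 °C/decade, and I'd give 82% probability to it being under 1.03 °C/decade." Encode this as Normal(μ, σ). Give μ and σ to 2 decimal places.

The p-quantile of Normal(μ,σ) is μ + z_p·σ, with z_{0.33} = -0.4399 and z_{0.82} = 0.9154.
Eliminate σ: μ = (z₂·x₁ − z₁·x₂)/(z₂ − z₁) = (0.9154·0.397 − (-0.4399)·1.03)/1.355 = 0.60.
Then σ = (x₂ − x₁)/(z₂ − z₁) = (1.03 − 0.397)/1.355 = 0.47.

μ = 0.60, σ = 0.47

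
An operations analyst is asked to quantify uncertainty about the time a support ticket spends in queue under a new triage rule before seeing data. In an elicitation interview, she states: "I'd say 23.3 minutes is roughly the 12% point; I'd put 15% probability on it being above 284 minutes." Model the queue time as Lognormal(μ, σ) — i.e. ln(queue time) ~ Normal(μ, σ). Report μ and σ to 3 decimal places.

If T ~ Lognormal(μ,σ) then ln T ~ Normal(μ,σ), so the p-quantile of ln T is μ + z_p·σ.
ln(23.3) = 3.148 and ln(284) = 5.649; z_{0.12} = -1.175, z_{0.85} = 1.036.
σ = (5.649 − 3.148)/(1.036 − (-1.175)) = 1.131.
μ = 3.148 − (-1.175)·1.131 = 4.477.

μ ≈ 4.477, σ ≈ 1.131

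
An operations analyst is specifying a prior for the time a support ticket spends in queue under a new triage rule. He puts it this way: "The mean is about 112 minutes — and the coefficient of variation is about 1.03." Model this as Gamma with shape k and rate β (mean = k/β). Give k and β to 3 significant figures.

For Gamma(k, rate β): mean = k/β, variance = k/β², so CV = 1/√k.
CV = 1.03, hence k = 1/CV² = 0.943.
Then β = k/mean = 0.943/112 = 0.00842.

k ≈ 0.943, β ≈ 0.00842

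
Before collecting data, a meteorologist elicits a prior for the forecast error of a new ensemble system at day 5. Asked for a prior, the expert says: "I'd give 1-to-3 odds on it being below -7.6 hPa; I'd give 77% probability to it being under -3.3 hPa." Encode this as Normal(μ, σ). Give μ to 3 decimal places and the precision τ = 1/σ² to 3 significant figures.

μ = -5.548, τ = 0.108

For Normal(μ,σ), the p-quantile is μ + z_p·σ. Here z_{0.25} = -0.6745, z_{0.77} = 0.7388.
So -7.6 = μ − 0.6745σ and -3.3 = μ + 0.7388σ.
Subtracting: σ = (-3.3 − -7.6)/(0.7388 − (-0.6745)) = 3.042.
Then μ = -7.6 − (-0.6745)·3.042 = -5.548.
Precision τ = 1/σ² = 1/3.042² = 0.108.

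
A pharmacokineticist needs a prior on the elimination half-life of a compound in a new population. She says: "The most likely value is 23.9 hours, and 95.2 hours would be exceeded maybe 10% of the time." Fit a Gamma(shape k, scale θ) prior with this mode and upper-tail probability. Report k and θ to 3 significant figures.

Gamma(k,θ) with k>1 has mode (k−1)θ, so θ = 23.9/(k−1).
Need P(X < 95.2) = 0.9 with θ tied to k this way. Start at k = 2, θ = 23.9: P(X<95.2) ≈ 0.907.
Too high — lower k to spread out. Iterating converges to k ≈ 1.96.
Then θ = 23.9/(1.96−1) ≈ 24.8.

k ≈ 1.96, θ ≈ 24.8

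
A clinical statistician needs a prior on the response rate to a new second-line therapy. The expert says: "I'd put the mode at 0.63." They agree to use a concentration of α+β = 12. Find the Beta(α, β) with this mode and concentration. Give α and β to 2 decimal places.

For α,β > 1 the Beta mode is (α−1)/(α+β−2). With α+β = 12, the mode is (α−1)/10.
Set (α−1)/10 = 0.63 → α = 1 + 0.63·10 = 7.30.
β = 12 − α = 4.70.

α = 7.30, β = 4.70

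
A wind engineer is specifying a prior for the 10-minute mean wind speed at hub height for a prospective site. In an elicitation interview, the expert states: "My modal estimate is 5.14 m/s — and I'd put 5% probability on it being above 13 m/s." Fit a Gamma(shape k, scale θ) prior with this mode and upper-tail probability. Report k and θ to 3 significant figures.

k ≈ 4.15, θ ≈ 1.63

Gamma(k,θ) with k>1 has mode (k−1)θ, so θ = 5.14/(k−1).
Need P(X < 13) = 0.95 with θ tied to k this way. Start at k = 2, θ = 5.14: P(X<13) ≈ 0.719.
Too low — raise k to concentrate. Iterating converges to k ≈ 4.15.
Then θ = 5.14/(4.15−1) ≈ 1.63.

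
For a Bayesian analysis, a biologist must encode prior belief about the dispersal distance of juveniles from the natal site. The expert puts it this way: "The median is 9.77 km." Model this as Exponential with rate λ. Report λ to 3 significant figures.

λ ≈ 0.0709

Exponential median = ln 2 / λ, so λ = ln 2 / 9.77 = 0.0709.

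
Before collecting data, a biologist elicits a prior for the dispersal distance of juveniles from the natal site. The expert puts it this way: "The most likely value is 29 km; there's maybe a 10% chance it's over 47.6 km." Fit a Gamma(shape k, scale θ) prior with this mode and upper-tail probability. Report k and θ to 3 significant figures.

Gamma(k,θ) with k>1 has mode (k−1)θ, so θ = 29/(k−1).
Need P(X < 47.6) = 0.9 with θ tied to k this way. Start at k = 2, θ = 29: P(X<47.6) ≈ 0.488.
Too low — raise k to concentrate. Iterating converges to k ≈ 8.68.
Then θ = 29/(8.68−1) ≈ 3.78.

k ≈ 8.68, θ ≈ 3.78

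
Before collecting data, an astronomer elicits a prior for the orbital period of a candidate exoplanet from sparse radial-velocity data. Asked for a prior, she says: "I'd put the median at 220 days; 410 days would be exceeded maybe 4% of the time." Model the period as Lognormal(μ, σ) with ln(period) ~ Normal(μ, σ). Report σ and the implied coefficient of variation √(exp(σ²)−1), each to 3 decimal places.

If T ~ Lognormal(μ,σ) then ln T ~ Normal(μ,σ), so the p-quantile of ln T is μ + z_p·σ.
ln(220) = 5.394 and ln(410) = 6.016; z_{0.5} = 0, z_{0.96} = 1.751.
σ = (6.016 − 5.394)/(1.751 − (0)) = 0.356.
μ = 5.394 − (0)·0.356 = 5.394.
CV = √(exp(σ²)−1) = √(exp(0.1264)−1) = 0.367.

σ ≈ 0.356, CV ≈ 0.367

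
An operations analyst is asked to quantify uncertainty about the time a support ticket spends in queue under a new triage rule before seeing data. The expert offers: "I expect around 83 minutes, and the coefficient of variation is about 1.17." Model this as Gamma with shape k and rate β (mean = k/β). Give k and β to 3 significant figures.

For Gamma(k, rate β): mean = k/β, variance = k/β², so CV = 1/√k.
CV = 1.17, hence k = 1/CV² = 0.731.
Then β = k/mean = 0.731/83 = 0.0088.

k ≈ 0.731, β ≈ 0.0088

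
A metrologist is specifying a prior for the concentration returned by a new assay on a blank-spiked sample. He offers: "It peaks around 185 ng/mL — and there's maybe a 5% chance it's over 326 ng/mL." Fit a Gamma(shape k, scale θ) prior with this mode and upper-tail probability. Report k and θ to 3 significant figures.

k ≈ 9.69, θ ≈ 21.3

Gamma(k,θ) with k>1 has mode (k−1)θ, so θ = 185/(k−1).
Need P(X < 326) = 0.95 with θ tied to k this way. Start at k = 2, θ = 185: P(X<326) ≈ 0.526.
Too low — raise k to concentrate. Iterating converges to k ≈ 9.69.
Then θ = 185/(9.69−1) ≈ 21.3.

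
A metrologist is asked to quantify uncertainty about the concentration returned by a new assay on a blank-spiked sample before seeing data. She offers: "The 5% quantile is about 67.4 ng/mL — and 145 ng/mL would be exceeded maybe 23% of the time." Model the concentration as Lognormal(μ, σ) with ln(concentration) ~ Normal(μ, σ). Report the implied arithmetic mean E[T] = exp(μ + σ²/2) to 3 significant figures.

E[T] ≈ 120 ng/mL

If T ~ Lognormal(μ,σ) then ln T ~ Normal(μ,σ), so the p-quantile of ln T is μ + z_p·σ.
ln(67.4) = 4.211 and ln(145) = 4.977; z_{0.05} = -1.645, z_{0.77} = 0.7388.
σ = (4.977 − 4.211)/(0.7388 − (-1.645)) = 0.321.
μ = 4.211 − (-1.645)·0.321 = 4.739.
E[T] = exp(μ + σ²/2) = exp(4.739 + 0.0516) = 120 ng/mL.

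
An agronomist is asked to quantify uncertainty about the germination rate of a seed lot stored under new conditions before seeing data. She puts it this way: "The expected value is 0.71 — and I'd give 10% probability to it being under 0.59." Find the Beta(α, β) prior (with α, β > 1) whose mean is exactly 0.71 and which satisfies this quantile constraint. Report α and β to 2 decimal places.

With mean 0.71 fixed, write α = 0.71s, β = 0.29s where s = α+β.
Need P(θ < 0.59) = 0.1 under Beta(0.71s, 0.29s). Normal approximation: (q−m)/√(m(1−m)/s) ≈ z_{0.1} = -1.28, so s ≈ 0.71·0.29·(-1.28)²/(0.59−0.71)² = 23.5.
At s = 23.5: P(θ<0.59) ≈ 0.104. Adjusting to match 0.1 gives s ≈ 24.48.
So α = 0.71·24.48 ≈ 17.38, β = 0.29·24.48 ≈ 7.10.

α ≈ 17.38, β ≈ 7.10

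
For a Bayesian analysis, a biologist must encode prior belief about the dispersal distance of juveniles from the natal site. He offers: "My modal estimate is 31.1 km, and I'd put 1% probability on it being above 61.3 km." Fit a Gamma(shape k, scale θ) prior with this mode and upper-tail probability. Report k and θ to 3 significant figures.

k ≈ 11.7, θ ≈ 2.91

Gamma(k,θ) with k>1 has mode (k−1)θ, so θ = 31.1/(k−1).
Need P(X < 61.3) = 0.99 with θ tied to k this way. Start at k = 2, θ = 31.1: P(X<61.3) ≈ 0.586.
Too low — raise k to concentrate. Iterating converges to k ≈ 11.7.
Then θ = 31.1/(11.7−1) ≈ 2.91.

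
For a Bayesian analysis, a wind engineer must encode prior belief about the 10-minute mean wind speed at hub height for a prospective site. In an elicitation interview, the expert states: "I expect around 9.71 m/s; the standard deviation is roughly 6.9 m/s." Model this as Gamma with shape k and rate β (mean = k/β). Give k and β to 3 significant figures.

For Gamma(k, rate β): mean = k/β, variance = k/β², so CV = 1/√k.
CV = SD/mean = 6.9/9.71 = 0.7106, hence k = 1/CV² = 1.98.
Then β = k/mean = 1.98/9.71 = 0.204.

k ≈ 1.98, β ≈ 0.204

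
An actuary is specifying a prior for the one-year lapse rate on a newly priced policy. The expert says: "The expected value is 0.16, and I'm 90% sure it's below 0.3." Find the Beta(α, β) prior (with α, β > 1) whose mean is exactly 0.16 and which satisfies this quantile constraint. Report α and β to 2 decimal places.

With mean 0.16 fixed, write α = 0.16s, β = 0.84s where s = α+β.
Need P(θ < 0.3) = 0.9 under Beta(0.16s, 0.84s). Normal approximation: (q−m)/√(m(1−m)/s) ≈ z_{0.9} = 1.28, so s ≈ 0.16·0.84·(1.28)²/(0.3−0.16)² = 11.3.
At s = 11.3: P(θ<0.3) ≈ 0.893. Adjusting to match 0.9 gives s ≈ 12.22.
So α = 0.16·12.22 ≈ 1.96, β = 0.84·12.22 ≈ 10.27.

α ≈ 1.96, β ≈ 10.27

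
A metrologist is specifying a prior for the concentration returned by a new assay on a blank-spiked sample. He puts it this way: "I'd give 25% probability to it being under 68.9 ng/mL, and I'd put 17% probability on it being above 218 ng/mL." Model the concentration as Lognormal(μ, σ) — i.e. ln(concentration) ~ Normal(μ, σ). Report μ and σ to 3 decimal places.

μ ≈ 4.710, σ ≈ 0.707

If T ~ Lognormal(μ,σ) then ln T ~ Normal(μ,σ), so the p-quantile of ln T is μ + z_p·σ.
ln(68.9) = 4.233 and ln(218) = 5.384; z_{0.25} = -0.6745, z_{0.83} = 0.9542.
σ = (5.384 − 4.233)/(0.9542 − (-0.6745)) = 0.707.
μ = 4.233 − (-0.6745)·0.707 = 4.710.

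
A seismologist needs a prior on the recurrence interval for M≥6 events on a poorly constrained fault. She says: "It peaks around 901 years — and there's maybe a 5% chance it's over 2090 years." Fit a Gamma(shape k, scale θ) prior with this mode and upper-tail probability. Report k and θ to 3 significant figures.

Gamma(k,θ) with k>1 has mode (k−1)θ, so θ = 901/(k−1).
Need P(X < 2090) = 0.95 with θ tied to k this way. Start at k = 2, θ = 901: P(X<2090) ≈ 0.674.
Too low — raise k to concentrate. Iterating converges to k ≈ 4.87.
Then θ = 901/(4.87−1) ≈ 233.

k ≈ 4.87, θ ≈ 233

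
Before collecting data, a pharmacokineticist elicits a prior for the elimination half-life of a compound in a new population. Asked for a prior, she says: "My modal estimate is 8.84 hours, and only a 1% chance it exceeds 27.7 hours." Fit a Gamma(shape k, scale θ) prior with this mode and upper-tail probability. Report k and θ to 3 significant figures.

k ≈ 4.41, θ ≈ 2.59

Gamma(k,θ) with k>1 has mode (k−1)θ, so θ = 8.84/(k−1).
Need P(X < 27.7) = 0.99 with θ tied to k this way. Start at k = 2, θ = 8.84: P(X<27.7) ≈ 0.820.
Too low — raise k to concentrate. Iterating converges to k ≈ 4.41.
Then θ = 8.84/(4.41−1) ≈ 2.59.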